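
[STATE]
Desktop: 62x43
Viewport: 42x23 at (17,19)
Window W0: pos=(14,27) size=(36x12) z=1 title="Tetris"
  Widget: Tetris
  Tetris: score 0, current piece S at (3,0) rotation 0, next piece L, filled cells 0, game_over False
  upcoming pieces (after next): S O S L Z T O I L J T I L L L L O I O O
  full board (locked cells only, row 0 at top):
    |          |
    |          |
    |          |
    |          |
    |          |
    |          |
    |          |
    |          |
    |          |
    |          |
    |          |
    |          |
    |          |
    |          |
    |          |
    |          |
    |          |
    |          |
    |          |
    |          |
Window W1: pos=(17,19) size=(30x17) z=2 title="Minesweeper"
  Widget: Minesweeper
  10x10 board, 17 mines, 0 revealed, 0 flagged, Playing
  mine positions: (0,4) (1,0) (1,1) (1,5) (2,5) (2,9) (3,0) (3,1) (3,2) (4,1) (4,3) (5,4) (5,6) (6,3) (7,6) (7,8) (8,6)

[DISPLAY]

┏━━━━━━━━━━━━━━━━━━━━━━━━━━━━┓            
┃ Minesweeper                ┃            
┠────────────────────────────┨            
┃■■■■■■■■■■                  ┃            
┃■■■■■■■■■■                  ┃            
┃■■■■■■■■■■                  ┃            
┃■■■■■■■■■■                  ┃            
┃■■■■■■■■■■                  ┃            
┃■■■■■■■■■■                  ┃━━┓         
┃■■■■■■■■■■                  ┃  ┃         
┃■■■■■■■■■■                  ┃──┨         
┃■■■■■■■■■■                  ┃  ┃         
┃■■■■■■■■■■                  ┃  ┃         
┃                            ┃  ┃         
┃                            ┃  ┃         
┃                            ┃  ┃         
┗━━━━━━━━━━━━━━━━━━━━━━━━━━━━┛  ┃         
        │Score:                 ┃         
        │0                      ┃         
━━━━━━━━━━━━━━━━━━━━━━━━━━━━━━━━┛         
                                          
                                          
                                          


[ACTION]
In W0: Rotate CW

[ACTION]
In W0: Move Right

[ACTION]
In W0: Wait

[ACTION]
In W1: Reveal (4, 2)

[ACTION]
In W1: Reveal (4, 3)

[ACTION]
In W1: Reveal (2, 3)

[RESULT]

┏━━━━━━━━━━━━━━━━━━━━━━━━━━━━┓            
┃ Minesweeper                ┃            
┠────────────────────────────┨            
┃■■■■✹■■■■■                  ┃            
┃✹✹■■■✹■■■■                  ┃            
┃■■■■■✹■■■✹                  ┃            
┃✹✹✹■■■■■■■                  ┃            
┃■✹4✹■■■■■■                  ┃            
┃■■■■✹■✹■■■                  ┃━━┓         
┃■■■✹■■■■■■                  ┃  ┃         
┃■■■■■■✹■✹■                  ┃──┨         
┃■■■■■■✹■■■                  ┃  ┃         
┃■■■■■■■■■■                  ┃  ┃         
┃                            ┃  ┃         
┃                            ┃  ┃         
┃                            ┃  ┃         
┗━━━━━━━━━━━━━━━━━━━━━━━━━━━━┛  ┃         
        │Score:                 ┃         
        │0                      ┃         
━━━━━━━━━━━━━━━━━━━━━━━━━━━━━━━━┛         
                                          
                                          
                                          


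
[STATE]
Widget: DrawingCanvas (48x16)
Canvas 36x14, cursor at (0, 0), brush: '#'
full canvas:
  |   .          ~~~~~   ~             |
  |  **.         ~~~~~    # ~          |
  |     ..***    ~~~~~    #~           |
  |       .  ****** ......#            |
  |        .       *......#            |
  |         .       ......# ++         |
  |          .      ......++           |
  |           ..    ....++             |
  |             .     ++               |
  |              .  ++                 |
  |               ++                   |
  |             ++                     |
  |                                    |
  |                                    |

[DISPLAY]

+  .          ~~~~~   ~                         
  **.         ~~~~~    # ~                      
     ..***    ~~~~~    #~                       
       .  ****** ......#                        
        .       *......#                        
         .       ......# ++                     
          .      ......++                       
           ..    ....++                         
             .     ++                           
              .  ++                             
               ++                               
             ++                                 
                                                
                                                
                                                
                                                


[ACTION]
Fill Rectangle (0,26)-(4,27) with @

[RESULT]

+  .          ~~~~~   ~   @@                    
  **.         ~~~~~    # ~@@                    
     ..***    ~~~~~    #~ @@                    
       .  ****** ......#  @@                    
        .       *......#  @@                    
         .       ......# ++                     
          .      ......++                       
           ..    ....++                         
             .     ++                           
              .  ++                             
               ++                               
             ++                                 
                                                
                                                
                                                
                                                


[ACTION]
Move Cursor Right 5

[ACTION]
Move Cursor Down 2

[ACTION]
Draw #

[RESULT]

   .          ~~~~~   ~   @@                    
  **.         ~~~~~    # ~@@                    
     #.***    ~~~~~    #~ @@                    
       .  ****** ......#  @@                    
        .       *......#  @@                    
         .       ......# ++                     
          .      ......++                       
           ..    ....++                         
             .     ++                           
              .  ++                             
               ++                               
             ++                                 
                                                
                                                
                                                
                                                


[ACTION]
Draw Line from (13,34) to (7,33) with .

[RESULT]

   .          ~~~~~   ~   @@                    
  **.         ~~~~~    # ~@@                    
     #.***    ~~~~~    #~ @@                    
       .  ****** ......#  @@                    
        .       *......#  @@                    
         .       ......# ++                     
          .      ......++                       
           ..    ....++          .              
             .     ++            .              
              .  ++              .              
               ++                 .             
             ++                   .             
                                  .             
                                  .             
                                                
                                                


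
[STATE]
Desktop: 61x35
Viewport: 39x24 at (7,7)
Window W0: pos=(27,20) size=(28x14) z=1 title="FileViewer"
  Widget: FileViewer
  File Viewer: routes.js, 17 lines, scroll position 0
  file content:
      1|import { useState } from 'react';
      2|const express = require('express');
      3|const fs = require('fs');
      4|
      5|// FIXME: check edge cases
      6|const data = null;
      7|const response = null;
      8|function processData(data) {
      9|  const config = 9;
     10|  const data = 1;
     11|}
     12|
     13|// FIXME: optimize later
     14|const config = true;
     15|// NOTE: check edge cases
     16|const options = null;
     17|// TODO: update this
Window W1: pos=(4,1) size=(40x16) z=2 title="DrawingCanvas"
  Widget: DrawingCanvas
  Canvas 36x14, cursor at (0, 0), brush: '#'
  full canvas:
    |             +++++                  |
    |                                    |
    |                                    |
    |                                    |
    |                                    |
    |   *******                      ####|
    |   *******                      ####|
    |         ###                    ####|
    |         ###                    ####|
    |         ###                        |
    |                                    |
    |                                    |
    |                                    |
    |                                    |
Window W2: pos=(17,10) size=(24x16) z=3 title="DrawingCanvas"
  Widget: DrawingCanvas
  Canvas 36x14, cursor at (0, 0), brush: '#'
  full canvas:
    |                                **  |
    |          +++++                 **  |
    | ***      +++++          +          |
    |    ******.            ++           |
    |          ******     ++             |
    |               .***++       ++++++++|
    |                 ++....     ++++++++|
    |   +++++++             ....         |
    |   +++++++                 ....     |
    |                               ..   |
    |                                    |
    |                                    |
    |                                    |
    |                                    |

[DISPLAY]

                                    ┃  
                                    ┃  
 *******                      ####  ┃  
 *******  ┏━━━━━━━━━━━━━━━━━━━━━━┓  ┃  
       ###┃ DrawingCanvas        ┃  ┃  
       ###┠──────────────────────┨  ┃  
       ###┃+                     ┃  ┃  
          ┃          +++++       ┃  ┃  
          ┃ ***      +++++       ┃  ┃  
━━━━━━━━━━┃    ******.           ┃━━┛  
          ┃          ******     +┃     
          ┃               .***++ ┃     
          ┃                 ++...┃     
          ┃   +++++++            ┃━━━━━
          ┃   +++++++            ┃     
          ┃                      ┃─────
          ┃                      ┃tate 
          ┃                      ┃ = re
          ┗━━━━━━━━━━━━━━━━━━━━━━┛quire
                    ┃                  
                    ┃// FIXME: check ed
                    ┃const data = null;
                    ┃const response = n
                    ┃function processDa


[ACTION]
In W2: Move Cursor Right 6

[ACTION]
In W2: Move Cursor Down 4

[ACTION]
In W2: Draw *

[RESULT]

                                    ┃  
                                    ┃  
 *******                      ####  ┃  
 *******  ┏━━━━━━━━━━━━━━━━━━━━━━┓  ┃  
       ###┃ DrawingCanvas        ┃  ┃  
       ###┠──────────────────────┨  ┃  
       ###┃                      ┃  ┃  
          ┃          +++++       ┃  ┃  
          ┃ ***      +++++       ┃  ┃  
━━━━━━━━━━┃    ******.           ┃━━┛  
          ┃      *   ******     +┃     
          ┃               .***++ ┃     
          ┃                 ++...┃     
          ┃   +++++++            ┃━━━━━
          ┃   +++++++            ┃     
          ┃                      ┃─────
          ┃                      ┃tate 
          ┃                      ┃ = re
          ┗━━━━━━━━━━━━━━━━━━━━━━┛quire
                    ┃                  
                    ┃// FIXME: check ed
                    ┃const data = null;
                    ┃const response = n
                    ┃function processDa


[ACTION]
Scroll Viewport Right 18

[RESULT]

                     ┃                 
                     ┃                 
               ####  ┃                 
━━━━━━━━━━━━━━━━━━┓  ┃                 
wingCanvas        ┃  ┃                 
──────────────────┨  ┃                 
                  ┃  ┃                 
      +++++       ┃  ┃                 
      +++++       ┃  ┃                 
******.           ┃━━┛                 
  *   ******     +┃                    
           .***++ ┃                    
             ++...┃                    
++++++            ┃━━━━━━━━━━━━━┓      
++++++            ┃             ┃      
                  ┃─────────────┨      
                  ┃tate } from ▲┃      
                  ┃ = require('█┃      
━━━━━━━━━━━━━━━━━━┛quire('fs');░┃      
     ┃                         ░┃      
     ┃// FIXME: check edge case░┃      
     ┃const data = null;       ░┃      
     ┃const response = null;   ░┃      
     ┃function processData(data░┃      


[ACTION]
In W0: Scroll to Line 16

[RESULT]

                     ┃                 
                     ┃                 
               ####  ┃                 
━━━━━━━━━━━━━━━━━━┓  ┃                 
wingCanvas        ┃  ┃                 
──────────────────┨  ┃                 
                  ┃  ┃                 
      +++++       ┃  ┃                 
      +++++       ┃  ┃                 
******.           ┃━━┛                 
  *   ******     +┃                    
           .***++ ┃                    
             ++...┃                    
++++++            ┃━━━━━━━━━━━━━┓      
++++++            ┃             ┃      
                  ┃─────────────┨      
                  ┃essData(data▲┃      
                  ┃g = 9;      ░┃      
━━━━━━━━━━━━━━━━━━┛= 1;        ░┃      
     ┃}                        ░┃      
     ┃                         ░┃      
     ┃// FIXME: optimize later ░┃      
     ┃const config = true;     ░┃      
     ┃// NOTE: check edge cases░┃      


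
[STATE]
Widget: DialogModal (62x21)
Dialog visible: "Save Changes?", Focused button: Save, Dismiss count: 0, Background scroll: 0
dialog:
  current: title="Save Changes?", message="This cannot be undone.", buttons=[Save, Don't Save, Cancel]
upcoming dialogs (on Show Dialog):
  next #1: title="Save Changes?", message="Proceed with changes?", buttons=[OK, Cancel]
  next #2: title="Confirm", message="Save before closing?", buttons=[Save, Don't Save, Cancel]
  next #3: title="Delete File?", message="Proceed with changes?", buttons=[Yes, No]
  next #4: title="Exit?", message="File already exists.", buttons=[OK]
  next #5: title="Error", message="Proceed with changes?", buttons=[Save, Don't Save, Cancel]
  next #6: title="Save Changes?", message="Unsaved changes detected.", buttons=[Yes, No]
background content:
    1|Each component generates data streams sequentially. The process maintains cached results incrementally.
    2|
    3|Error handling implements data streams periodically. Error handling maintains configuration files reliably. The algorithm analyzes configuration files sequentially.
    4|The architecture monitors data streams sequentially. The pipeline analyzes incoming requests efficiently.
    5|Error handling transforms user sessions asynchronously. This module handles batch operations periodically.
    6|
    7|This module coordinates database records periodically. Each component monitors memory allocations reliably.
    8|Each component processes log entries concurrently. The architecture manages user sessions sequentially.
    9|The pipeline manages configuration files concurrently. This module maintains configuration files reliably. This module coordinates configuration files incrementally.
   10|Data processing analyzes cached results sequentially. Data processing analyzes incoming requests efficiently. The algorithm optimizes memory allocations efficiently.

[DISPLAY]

Each component generates data streams sequentially. The proces
                                                              
Error handling implements data streams periodically. Error han
The architecture monitors data streams sequentially. The pipel
Error handling transforms user sessions asynchronously. This m
                                                              
This module coordinates database records periodically. Each co
Each component processes log entries concurrently. The archite
The pipeline ma┌──────────────────────────────┐rently. This mo
Data processing│        Save Changes?         │ially. Data pro
               │    This cannot be undone.    │               
               │ [Save]  Don't Save   Cancel  │               
               └──────────────────────────────┘               
                                                              
                                                              
                                                              
                                                              
                                                              
                                                              
                                                              
                                                              


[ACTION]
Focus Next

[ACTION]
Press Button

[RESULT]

Each component generates data streams sequentially. The proces
                                                              
Error handling implements data streams periodically. Error han
The architecture monitors data streams sequentially. The pipel
Error handling transforms user sessions asynchronously. This m
                                                              
This module coordinates database records periodically. Each co
Each component processes log entries concurrently. The archite
The pipeline manages configuration files concurrently. This mo
Data processing analyzes cached results sequentially. Data pro
                                                              
                                                              
                                                              
                                                              
                                                              
                                                              
                                                              
                                                              
                                                              
                                                              
                                                              


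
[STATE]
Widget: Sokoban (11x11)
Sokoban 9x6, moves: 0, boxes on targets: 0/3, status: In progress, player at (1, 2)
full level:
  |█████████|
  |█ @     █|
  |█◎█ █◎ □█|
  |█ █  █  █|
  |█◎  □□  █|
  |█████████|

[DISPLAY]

█████████  
█ @     █  
█◎█ █◎ □█  
█ █  █  █  
█◎  □□  █  
█████████  
Moves: 0  0
           
           
           
           


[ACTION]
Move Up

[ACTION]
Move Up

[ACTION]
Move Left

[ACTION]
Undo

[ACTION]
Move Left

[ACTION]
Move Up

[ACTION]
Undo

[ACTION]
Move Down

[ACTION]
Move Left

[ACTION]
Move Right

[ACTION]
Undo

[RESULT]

█████████  
█@      █  
█◎█ █◎ □█  
█ █  █  █  
█◎  □□  █  
█████████  
Moves: 1  0
           
           
           
           


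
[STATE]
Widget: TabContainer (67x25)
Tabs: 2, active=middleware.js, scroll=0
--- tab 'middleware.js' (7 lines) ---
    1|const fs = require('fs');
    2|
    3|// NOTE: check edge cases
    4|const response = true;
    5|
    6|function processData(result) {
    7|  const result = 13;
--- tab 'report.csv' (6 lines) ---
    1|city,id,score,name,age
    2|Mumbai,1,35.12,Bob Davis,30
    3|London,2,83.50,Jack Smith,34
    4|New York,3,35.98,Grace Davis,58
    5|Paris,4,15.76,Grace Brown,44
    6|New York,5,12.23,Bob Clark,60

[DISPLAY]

[middleware.js]│ report.csv                                        
───────────────────────────────────────────────────────────────────
const fs = require('fs');                                          
                                                                   
// NOTE: check edge cases                                          
const response = true;                                             
                                                                   
function processData(result) {                                     
  const result = 13;                                               
                                                                   
                                                                   
                                                                   
                                                                   
                                                                   
                                                                   
                                                                   
                                                                   
                                                                   
                                                                   
                                                                   
                                                                   
                                                                   
                                                                   
                                                                   
                                                                   


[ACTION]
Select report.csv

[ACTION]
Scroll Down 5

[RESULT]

 middleware.js │[report.csv]                                       
───────────────────────────────────────────────────────────────────
New York,5,12.23,Bob Clark,60                                      
                                                                   
                                                                   
                                                                   
                                                                   
                                                                   
                                                                   
                                                                   
                                                                   
                                                                   
                                                                   
                                                                   
                                                                   
                                                                   
                                                                   
                                                                   
                                                                   
                                                                   
                                                                   
                                                                   
                                                                   
                                                                   
                                                                   


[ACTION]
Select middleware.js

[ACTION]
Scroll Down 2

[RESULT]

[middleware.js]│ report.csv                                        
───────────────────────────────────────────────────────────────────
// NOTE: check edge cases                                          
const response = true;                                             
                                                                   
function processData(result) {                                     
  const result = 13;                                               
                                                                   
                                                                   
                                                                   
                                                                   
                                                                   
                                                                   
                                                                   
                                                                   
                                                                   
                                                                   
                                                                   
                                                                   
                                                                   
                                                                   
                                                                   
                                                                   
                                                                   
                                                                   


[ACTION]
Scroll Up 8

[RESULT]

[middleware.js]│ report.csv                                        
───────────────────────────────────────────────────────────────────
const fs = require('fs');                                          
                                                                   
// NOTE: check edge cases                                          
const response = true;                                             
                                                                   
function processData(result) {                                     
  const result = 13;                                               
                                                                   
                                                                   
                                                                   
                                                                   
                                                                   
                                                                   
                                                                   
                                                                   
                                                                   
                                                                   
                                                                   
                                                                   
                                                                   
                                                                   
                                                                   
                                                                   


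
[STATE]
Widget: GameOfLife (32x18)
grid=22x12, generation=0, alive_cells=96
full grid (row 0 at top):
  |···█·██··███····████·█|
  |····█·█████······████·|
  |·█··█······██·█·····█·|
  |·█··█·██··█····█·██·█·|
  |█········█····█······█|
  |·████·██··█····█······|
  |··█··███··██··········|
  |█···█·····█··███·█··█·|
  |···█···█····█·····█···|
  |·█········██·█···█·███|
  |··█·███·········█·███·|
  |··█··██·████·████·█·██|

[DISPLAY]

Gen: 0                          
···█·██··███····████·█          
····█·█████······████·          
·█··█······██·█·····█·          
·█··█·██··█····█·██·█·          
█········█····█······█          
·████·██··█····█······          
··█··███··██··········          
█···█·····█··███·█··█·          
···█···█····█·····█···          
·█········██·█···█·███          
··█·███·········█·███·          
··█··██·████·████·█·██          
                                
                                
                                
                                
                                


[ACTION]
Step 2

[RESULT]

Gen: 2                          
···██·█···············          
······██···██··███··██          
··██··██··██·██·█··█··          
██·█·█·····███·····█·█          
█···██·█····██··█···█·          
·██·█··█······█·······          
·█···█·█·····███······          
···██·█·█···███·······          
··█·······█·····███···          
·█····██···███····█···          
·█······█·█████·█···██          
····█·███·····████····          
                                
                                
                                
                                
                                


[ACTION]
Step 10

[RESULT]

Gen: 12                         
········███████·······          
········█··████····██·          
········████······████          
········█··█·····█··█·          
········███······███··          
···█···█·····█········          
··█·█··██████·········          
·█··█····███··········          
····█·██··█···██·██···          
··██··········██·██···          
··············███·····          
······················          
                                
                                
                                
                                
                                


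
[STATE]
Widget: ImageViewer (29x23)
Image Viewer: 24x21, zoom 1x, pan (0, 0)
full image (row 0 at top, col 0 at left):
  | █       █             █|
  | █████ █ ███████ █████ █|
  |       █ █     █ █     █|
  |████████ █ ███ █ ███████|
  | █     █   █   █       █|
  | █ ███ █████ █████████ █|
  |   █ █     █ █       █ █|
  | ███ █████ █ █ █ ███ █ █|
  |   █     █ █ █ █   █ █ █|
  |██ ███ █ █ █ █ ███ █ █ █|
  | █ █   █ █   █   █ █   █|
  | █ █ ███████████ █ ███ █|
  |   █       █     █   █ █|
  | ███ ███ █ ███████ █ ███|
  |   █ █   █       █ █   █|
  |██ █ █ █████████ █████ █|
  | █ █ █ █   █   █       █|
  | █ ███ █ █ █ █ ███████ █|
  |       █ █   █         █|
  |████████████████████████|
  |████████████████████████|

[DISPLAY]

 █       █             █     
 █████ █ ███████ █████ █     
       █ █     █ █     █     
████████ █ ███ █ ███████     
 █     █   █   █       █     
 █ ███ █████ █████████ █     
   █ █     █ █       █ █     
 ███ █████ █ █ █ ███ █ █     
   █     █ █ █ █   █ █ █     
██ ███ █ █ █ █ ███ █ █ █     
 █ █   █ █   █   █ █   █     
 █ █ ███████████ █ ███ █     
   █       █     █   █ █     
 ███ ███ █ ███████ █ ███     
   █ █   █       █ █   █     
██ █ █ █████████ █████ █     
 █ █ █ █   █   █       █     
 █ ███ █ █ █ █ ███████ █     
       █ █   █         █     
████████████████████████     
████████████████████████     
                             
                             


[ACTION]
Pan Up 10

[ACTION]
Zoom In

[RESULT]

  ██              ██         
  ██              ██         
  ██████████  ██  ███████████
  ██████████  ██  ███████████
              ██  ██         
              ██  ██         
████████████████  ██  ██████ 
████████████████  ██  ██████ 
  ██          ██      ██     
  ██          ██      ██     
  ██  ██████  ██████████  ███
  ██  ██████  ██████████  ███
      ██  ██          ██  ██ 
      ██  ██          ██  ██ 
  ██████  ██████████  ██  ██ 
  ██████  ██████████  ██  ██ 
      ██          ██  ██  ██ 
      ██          ██  ██  ██ 
████  ██████  ██  ██  ██  ██ 
████  ██████  ██  ██  ██  ██ 
  ██  ██      ██  ██      ██ 
  ██  ██      ██  ██      ██ 
  ██  ██  ███████████████████


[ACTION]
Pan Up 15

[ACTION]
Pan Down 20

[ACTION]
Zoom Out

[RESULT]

████████████████████████     
                             
                             
                             
                             
                             
                             
                             
                             
                             
                             
                             
                             
                             
                             
                             
                             
                             
                             
                             
                             
                             
                             


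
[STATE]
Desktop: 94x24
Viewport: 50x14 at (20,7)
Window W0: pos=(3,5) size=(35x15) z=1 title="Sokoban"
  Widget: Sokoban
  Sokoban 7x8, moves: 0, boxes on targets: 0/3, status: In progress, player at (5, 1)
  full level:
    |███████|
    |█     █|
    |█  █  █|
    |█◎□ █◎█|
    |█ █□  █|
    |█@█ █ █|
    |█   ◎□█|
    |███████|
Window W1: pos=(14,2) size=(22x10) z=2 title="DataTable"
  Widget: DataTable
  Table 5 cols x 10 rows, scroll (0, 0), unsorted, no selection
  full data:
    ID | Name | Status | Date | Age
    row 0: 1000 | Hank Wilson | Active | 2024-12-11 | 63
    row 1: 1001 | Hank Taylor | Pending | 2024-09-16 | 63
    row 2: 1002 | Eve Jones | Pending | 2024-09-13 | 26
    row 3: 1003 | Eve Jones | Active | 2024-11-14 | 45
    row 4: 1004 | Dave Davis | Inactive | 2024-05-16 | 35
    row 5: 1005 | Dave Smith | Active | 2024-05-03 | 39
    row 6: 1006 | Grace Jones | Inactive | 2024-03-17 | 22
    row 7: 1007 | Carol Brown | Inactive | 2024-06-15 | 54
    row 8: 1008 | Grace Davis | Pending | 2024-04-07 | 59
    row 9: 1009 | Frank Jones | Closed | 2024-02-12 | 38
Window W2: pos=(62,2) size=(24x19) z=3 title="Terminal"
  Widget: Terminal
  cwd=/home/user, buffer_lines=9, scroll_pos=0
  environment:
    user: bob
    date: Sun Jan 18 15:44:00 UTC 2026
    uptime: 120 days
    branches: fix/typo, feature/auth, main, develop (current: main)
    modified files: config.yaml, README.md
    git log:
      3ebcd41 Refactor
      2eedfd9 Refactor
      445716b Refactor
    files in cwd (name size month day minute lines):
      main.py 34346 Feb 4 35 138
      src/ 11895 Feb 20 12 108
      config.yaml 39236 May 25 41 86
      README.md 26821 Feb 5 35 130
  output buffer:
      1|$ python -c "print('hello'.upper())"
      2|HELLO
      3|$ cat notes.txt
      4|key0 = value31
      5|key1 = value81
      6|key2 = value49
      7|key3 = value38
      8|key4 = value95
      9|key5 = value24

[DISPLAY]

Hank Wilson│Act┃─┨                        ┃$ cat n
Hank Taylor│Pen┃ ┃                        ┃key0 = 
Eve Jones  │Pen┃ ┃                        ┃key1 = 
Eve Jones  │Act┃ ┃                        ┃key2 = 
━━━━━━━━━━━━━━━┛ ┃                        ┃key3 = 
                 ┃                        ┃key4 = 
                 ┃                        ┃key5 = 
                 ┃                        ┃$ █    
                 ┃                        ┃       
                 ┃                        ┃       
                 ┃                        ┃       
                 ┃                        ┃       
━━━━━━━━━━━━━━━━━┛                        ┃       
                                          ┗━━━━━━━


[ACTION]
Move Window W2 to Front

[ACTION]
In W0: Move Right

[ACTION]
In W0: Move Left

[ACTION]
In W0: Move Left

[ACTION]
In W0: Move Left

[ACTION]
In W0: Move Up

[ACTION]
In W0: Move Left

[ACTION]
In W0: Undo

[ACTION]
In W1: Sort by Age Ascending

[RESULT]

Grace Jones│Ina┃─┨                        ┃$ cat n
Eve Jones  │Pen┃ ┃                        ┃key0 = 
Dave Davis │Ina┃ ┃                        ┃key1 = 
Frank Jones│Clo┃ ┃                        ┃key2 = 
━━━━━━━━━━━━━━━┛ ┃                        ┃key3 = 
                 ┃                        ┃key4 = 
                 ┃                        ┃key5 = 
                 ┃                        ┃$ █    
                 ┃                        ┃       
                 ┃                        ┃       
                 ┃                        ┃       
                 ┃                        ┃       
━━━━━━━━━━━━━━━━━┛                        ┃       
                                          ┗━━━━━━━
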